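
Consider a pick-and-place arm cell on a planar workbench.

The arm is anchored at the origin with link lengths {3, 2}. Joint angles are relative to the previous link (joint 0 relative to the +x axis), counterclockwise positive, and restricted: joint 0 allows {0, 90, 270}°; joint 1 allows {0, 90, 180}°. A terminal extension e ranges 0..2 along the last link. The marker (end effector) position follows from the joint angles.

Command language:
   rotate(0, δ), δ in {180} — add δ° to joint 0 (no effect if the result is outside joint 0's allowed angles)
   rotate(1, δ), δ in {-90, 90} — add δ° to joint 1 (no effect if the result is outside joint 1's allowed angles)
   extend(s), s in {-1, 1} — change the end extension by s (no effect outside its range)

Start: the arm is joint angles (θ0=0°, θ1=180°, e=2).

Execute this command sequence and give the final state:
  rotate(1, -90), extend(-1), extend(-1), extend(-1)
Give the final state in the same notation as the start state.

joint angles (θ0=0°, θ1=90°, e=0)

begin: joint angles (θ0=0°, θ1=180°, e=2)
1. rotate(1, -90) → joint angles (θ0=0°, θ1=90°, e=2)
2. extend(-1) → joint angles (θ0=0°, θ1=90°, e=1)
3. extend(-1) → joint angles (θ0=0°, θ1=90°, e=0)
4. extend(-1) → joint angles (θ0=0°, θ1=90°, e=0)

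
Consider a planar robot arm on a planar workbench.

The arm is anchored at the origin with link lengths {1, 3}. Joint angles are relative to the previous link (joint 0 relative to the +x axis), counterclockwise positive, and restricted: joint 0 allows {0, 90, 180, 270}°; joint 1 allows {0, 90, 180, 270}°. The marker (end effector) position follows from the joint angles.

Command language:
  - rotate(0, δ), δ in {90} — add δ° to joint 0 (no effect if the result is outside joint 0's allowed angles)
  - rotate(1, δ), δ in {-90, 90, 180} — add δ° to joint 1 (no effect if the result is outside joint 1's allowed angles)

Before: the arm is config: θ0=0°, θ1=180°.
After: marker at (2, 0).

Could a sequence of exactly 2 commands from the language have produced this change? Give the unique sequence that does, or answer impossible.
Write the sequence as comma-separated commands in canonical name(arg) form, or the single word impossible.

rotate(0, 90), rotate(0, 90)

t0: config: θ0=0°, θ1=180°
step 1 (rotate(0, 90)): config: θ0=90°, θ1=180°
step 2 (rotate(0, 90)): config: θ0=180°, θ1=180°
all 16 alternatives checked — unique.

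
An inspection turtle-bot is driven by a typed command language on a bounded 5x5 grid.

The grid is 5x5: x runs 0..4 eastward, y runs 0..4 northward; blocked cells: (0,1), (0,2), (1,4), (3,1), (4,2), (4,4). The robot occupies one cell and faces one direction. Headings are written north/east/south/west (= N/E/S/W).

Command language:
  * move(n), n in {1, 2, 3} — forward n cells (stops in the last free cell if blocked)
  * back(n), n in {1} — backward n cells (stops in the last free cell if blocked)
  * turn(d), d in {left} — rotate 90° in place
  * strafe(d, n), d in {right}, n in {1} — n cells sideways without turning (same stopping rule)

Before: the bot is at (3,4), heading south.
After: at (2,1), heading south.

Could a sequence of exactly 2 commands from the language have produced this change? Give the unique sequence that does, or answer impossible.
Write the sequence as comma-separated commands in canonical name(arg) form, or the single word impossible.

strafe(right, 1), move(3)

key: running move(3) before strafe(right, 1) would end elsewhere — order is forced
t0: at (3,4), heading south
t=1 strafe(right, 1) ⇒ at (2,4), heading south
t=2 move(3) ⇒ at (2,1), heading south
uniquely the one of 36 2-step routes that fits.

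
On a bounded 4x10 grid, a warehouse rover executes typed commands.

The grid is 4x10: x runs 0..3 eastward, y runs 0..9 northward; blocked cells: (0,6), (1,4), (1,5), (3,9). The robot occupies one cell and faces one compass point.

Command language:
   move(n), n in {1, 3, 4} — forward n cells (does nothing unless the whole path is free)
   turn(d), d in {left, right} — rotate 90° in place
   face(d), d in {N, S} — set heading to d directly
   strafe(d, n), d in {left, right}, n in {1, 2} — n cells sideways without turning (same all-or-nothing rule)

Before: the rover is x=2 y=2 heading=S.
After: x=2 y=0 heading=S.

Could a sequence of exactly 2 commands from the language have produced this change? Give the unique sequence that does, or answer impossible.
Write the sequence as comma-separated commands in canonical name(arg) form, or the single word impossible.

key: heading stays S — no command in the sequence turns
start: x=2 y=2 heading=S
1. move(1) → x=2 y=1 heading=S
2. move(1) → x=2 y=0 heading=S
uniquely the one of 121 2-step routes that fits.

move(1), move(1)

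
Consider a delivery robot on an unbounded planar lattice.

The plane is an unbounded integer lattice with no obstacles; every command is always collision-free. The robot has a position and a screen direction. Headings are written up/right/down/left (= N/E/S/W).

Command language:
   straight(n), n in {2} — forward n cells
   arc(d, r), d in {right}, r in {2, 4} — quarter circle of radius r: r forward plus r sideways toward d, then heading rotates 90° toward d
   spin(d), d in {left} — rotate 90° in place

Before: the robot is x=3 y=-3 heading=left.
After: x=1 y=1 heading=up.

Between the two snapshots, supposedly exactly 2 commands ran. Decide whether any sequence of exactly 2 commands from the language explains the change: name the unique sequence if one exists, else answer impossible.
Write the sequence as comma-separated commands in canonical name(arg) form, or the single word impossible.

arc(right, 2), straight(2)

key: order matters: swapping arc(right, 2) and straight(2) lands elsewhere
begin: x=3 y=-3 heading=left
[1] after arc(right, 2): x=1 y=-1 heading=up
[2] after straight(2): x=1 y=1 heading=up
no rival 2-sequence matches.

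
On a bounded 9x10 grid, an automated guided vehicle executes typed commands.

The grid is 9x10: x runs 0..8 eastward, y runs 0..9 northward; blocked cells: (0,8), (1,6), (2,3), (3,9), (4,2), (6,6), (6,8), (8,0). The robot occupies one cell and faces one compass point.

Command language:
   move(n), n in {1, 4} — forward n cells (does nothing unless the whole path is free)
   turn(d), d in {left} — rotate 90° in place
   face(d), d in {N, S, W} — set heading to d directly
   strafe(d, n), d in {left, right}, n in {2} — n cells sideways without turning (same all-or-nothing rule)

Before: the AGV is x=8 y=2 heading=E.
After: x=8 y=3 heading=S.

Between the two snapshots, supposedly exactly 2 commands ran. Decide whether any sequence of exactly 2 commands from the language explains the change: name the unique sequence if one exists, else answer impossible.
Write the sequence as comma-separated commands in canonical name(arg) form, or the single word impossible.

impossible

no 2-step route produces this change.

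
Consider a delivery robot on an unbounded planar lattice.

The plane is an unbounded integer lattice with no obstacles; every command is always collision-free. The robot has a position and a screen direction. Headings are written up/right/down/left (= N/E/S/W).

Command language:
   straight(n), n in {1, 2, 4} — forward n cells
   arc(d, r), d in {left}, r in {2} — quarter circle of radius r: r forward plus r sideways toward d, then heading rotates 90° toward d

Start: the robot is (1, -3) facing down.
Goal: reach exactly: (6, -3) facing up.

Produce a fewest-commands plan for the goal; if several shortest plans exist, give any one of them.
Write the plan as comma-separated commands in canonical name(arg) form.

arc(left, 2), straight(1), arc(left, 2)

begin: (1, -3) facing down
[1] after arc(left, 2): (3, -5) facing right
[2] after straight(1): (4, -5) facing right
[3] after arc(left, 2): (6, -3) facing up
minimal: 3 command(s), checked below 3.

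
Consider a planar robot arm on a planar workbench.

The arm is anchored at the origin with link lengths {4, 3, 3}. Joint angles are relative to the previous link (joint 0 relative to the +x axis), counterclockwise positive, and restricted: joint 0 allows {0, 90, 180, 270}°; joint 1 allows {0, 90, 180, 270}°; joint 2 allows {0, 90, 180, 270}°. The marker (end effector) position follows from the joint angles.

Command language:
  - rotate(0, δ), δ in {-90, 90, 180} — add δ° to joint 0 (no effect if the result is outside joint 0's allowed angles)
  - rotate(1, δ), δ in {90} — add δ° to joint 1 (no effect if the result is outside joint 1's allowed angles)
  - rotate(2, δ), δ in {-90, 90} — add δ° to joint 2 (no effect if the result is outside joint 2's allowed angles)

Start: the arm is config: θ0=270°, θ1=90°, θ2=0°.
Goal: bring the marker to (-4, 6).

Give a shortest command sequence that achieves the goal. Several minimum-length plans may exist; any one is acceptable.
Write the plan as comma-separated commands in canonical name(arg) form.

start: config: θ0=270°, θ1=90°, θ2=0°
1. rotate(1, 90) → config: θ0=270°, θ1=180°, θ2=0°
2. rotate(1, 90) → config: θ0=270°, θ1=270°, θ2=0°
3. rotate(0, -90) → config: θ0=180°, θ1=270°, θ2=0°
shorter routes all fall short; 3 is best.

rotate(1, 90), rotate(1, 90), rotate(0, -90)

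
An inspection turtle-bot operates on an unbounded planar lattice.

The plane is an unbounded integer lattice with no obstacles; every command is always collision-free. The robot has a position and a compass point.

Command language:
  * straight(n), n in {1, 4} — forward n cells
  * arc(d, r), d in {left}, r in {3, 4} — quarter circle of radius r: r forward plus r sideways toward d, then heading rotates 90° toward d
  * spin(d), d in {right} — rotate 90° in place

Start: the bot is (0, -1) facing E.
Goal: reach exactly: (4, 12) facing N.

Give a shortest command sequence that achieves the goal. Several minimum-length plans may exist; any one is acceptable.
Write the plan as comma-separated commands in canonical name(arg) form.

arc(left, 4), straight(1), straight(4), straight(4)

begin: (0, -1) facing E
step 1 (arc(left, 4)): (4, 3) facing N
step 2 (straight(1)): (4, 4) facing N
step 3 (straight(4)): (4, 8) facing N
step 4 (straight(4)): (4, 12) facing N
no 3-step plan works, so 4 is optimal.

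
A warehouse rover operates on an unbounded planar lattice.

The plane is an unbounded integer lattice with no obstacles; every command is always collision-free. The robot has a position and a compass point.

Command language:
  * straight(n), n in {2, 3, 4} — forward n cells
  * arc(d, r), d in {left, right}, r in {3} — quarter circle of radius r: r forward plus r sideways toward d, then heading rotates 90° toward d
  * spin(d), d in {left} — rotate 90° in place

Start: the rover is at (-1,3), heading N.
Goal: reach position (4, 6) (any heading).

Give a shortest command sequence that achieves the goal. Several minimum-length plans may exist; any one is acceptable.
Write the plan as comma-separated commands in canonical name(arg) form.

arc(right, 3), straight(2)

initial: at (-1,3), heading N
1. arc(right, 3) → at (2,6), heading E
2. straight(2) → at (4,6), heading E
minimal: 2 command(s), checked below 2.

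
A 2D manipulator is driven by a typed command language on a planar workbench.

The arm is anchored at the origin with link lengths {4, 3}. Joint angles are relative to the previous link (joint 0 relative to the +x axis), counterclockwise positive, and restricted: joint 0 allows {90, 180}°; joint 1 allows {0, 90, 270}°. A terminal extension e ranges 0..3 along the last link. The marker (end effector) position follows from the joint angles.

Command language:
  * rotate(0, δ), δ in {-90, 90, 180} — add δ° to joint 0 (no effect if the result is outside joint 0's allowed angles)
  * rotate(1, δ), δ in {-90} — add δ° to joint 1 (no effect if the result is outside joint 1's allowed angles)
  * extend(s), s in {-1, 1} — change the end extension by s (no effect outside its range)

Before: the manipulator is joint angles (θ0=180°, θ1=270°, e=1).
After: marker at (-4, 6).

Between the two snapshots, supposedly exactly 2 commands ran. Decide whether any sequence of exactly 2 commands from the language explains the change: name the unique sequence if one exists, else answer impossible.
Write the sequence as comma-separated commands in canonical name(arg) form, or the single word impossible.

start: joint angles (θ0=180°, θ1=270°, e=1)
[1] after extend(1): joint angles (θ0=180°, θ1=270°, e=2)
[2] after extend(1): joint angles (θ0=180°, θ1=270°, e=3)
uniquely the one of 36 2-step routes that fits.

extend(1), extend(1)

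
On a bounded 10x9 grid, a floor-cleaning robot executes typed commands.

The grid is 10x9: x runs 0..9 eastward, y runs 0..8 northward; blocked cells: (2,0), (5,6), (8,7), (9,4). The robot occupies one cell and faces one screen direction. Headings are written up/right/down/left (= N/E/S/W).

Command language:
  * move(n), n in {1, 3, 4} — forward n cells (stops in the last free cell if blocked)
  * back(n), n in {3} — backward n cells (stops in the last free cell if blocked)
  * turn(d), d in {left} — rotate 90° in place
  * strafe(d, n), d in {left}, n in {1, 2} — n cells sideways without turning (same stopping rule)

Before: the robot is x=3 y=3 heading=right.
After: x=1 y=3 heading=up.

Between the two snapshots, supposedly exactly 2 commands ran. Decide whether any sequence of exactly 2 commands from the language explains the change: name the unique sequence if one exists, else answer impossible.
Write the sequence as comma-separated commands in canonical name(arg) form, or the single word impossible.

turn(left), strafe(left, 2)

key: running strafe(left, 2) before turn(left) would end elsewhere — order is forced
start: x=3 y=3 heading=right
t=1 turn(left) ⇒ x=3 y=3 heading=up
t=2 strafe(left, 2) ⇒ x=1 y=3 heading=up
no rival 2-sequence matches.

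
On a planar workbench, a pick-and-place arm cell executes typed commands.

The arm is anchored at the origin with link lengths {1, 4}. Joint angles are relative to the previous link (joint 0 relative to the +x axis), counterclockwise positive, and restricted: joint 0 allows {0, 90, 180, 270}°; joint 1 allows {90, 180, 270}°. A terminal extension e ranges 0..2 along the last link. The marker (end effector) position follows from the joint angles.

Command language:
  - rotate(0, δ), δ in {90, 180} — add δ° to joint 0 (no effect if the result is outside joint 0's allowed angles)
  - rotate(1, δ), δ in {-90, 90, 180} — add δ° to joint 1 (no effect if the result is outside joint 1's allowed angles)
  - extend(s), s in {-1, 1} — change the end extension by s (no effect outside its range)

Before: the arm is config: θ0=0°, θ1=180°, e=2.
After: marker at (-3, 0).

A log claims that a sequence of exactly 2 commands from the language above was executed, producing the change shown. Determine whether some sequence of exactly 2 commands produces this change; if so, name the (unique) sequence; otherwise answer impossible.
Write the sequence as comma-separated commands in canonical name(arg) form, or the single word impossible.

extend(-1), extend(-1)

t0: config: θ0=0°, θ1=180°, e=2
[1] after extend(-1): config: θ0=0°, θ1=180°, e=1
[2] after extend(-1): config: θ0=0°, θ1=180°, e=0
all 49 alternatives checked — unique.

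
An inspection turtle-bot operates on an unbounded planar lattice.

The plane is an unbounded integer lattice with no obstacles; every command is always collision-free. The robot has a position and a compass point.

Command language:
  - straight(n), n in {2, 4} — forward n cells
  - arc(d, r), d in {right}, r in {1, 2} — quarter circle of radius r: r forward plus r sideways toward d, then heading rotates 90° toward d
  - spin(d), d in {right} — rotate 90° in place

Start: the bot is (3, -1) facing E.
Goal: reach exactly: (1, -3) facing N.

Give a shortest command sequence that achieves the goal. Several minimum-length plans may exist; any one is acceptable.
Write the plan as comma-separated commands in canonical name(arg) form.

spin(right), arc(right, 2), spin(right)

initial: (3, -1) facing E
1. spin(right) → (3, -1) facing S
2. arc(right, 2) → (1, -3) facing W
3. spin(right) → (1, -3) facing N
shorter routes all fall short; 3 is best.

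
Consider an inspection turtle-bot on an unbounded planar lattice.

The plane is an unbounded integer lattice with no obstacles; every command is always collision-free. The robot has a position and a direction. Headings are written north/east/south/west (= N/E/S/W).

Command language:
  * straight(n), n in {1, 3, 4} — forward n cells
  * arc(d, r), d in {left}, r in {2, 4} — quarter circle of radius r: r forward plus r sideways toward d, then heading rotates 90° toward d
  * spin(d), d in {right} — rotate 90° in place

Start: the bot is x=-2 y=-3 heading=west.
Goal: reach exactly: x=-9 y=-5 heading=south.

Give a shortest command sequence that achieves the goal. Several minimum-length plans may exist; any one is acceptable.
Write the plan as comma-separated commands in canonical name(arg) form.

begin: x=-2 y=-3 heading=west
[1] after straight(4): x=-6 y=-3 heading=west
[2] after straight(1): x=-7 y=-3 heading=west
[3] after arc(left, 2): x=-9 y=-5 heading=south
minimal: 3 command(s), checked below 3.

straight(4), straight(1), arc(left, 2)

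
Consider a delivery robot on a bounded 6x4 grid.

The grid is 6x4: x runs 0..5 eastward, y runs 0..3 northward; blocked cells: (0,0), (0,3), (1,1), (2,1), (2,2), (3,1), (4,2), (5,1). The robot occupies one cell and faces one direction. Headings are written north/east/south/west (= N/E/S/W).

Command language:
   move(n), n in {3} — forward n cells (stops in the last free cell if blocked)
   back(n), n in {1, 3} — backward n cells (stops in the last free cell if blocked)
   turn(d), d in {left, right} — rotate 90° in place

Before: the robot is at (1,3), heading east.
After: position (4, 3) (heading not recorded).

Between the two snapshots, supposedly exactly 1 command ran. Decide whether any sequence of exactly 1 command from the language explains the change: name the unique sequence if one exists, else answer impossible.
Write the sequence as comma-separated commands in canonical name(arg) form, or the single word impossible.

move(3)

initial: at (1,3), heading east
1. move(3) → at (4,3), heading east
no rival 1-sequence matches.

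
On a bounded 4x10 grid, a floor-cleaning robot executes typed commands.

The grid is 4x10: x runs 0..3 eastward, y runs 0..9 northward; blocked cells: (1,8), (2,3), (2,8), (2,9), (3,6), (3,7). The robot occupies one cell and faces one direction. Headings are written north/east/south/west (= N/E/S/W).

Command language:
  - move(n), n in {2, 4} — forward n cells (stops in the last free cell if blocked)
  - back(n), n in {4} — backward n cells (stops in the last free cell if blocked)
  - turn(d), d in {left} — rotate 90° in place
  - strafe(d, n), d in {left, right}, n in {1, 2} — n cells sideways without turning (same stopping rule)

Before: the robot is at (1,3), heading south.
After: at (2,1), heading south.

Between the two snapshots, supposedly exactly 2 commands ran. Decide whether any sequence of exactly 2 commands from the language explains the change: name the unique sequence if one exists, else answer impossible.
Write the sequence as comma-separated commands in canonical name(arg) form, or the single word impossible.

key: still facing S at the end — nothing in the sequence rotates
from: at (1,3), heading south
t=1 move(2) ⇒ at (1,1), heading south
t=2 strafe(left, 1) ⇒ at (2,1), heading south
all 64 alternatives checked — unique.

move(2), strafe(left, 1)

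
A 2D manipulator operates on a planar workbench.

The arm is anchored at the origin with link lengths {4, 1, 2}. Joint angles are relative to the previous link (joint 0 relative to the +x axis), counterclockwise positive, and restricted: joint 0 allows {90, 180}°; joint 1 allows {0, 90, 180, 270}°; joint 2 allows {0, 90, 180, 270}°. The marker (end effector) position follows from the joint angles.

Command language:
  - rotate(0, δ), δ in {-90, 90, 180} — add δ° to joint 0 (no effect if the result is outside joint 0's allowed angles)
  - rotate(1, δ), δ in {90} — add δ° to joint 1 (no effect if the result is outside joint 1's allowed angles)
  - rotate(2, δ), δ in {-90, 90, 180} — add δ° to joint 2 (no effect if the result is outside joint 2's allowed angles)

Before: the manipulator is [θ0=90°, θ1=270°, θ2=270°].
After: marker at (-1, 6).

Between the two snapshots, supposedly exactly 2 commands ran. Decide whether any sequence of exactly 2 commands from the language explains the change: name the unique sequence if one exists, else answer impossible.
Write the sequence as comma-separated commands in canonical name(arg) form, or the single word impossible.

initial: [θ0=90°, θ1=270°, θ2=270°]
1. rotate(1, 90) → [θ0=90°, θ1=0°, θ2=270°]
2. rotate(1, 90) → [θ0=90°, θ1=90°, θ2=270°]
all 49 alternatives checked — unique.

rotate(1, 90), rotate(1, 90)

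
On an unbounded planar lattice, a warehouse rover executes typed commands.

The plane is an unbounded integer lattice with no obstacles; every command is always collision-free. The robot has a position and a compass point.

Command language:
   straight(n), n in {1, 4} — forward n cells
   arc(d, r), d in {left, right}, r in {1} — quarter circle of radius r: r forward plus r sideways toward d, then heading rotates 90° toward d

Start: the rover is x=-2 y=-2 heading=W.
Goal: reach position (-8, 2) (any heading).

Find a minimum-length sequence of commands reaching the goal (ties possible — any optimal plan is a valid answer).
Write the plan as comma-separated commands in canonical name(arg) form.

t0: x=-2 y=-2 heading=W
t=1 straight(4) ⇒ x=-6 y=-2 heading=W
t=2 arc(right, 1) ⇒ x=-7 y=-1 heading=N
t=3 straight(1) ⇒ x=-7 y=0 heading=N
t=4 straight(1) ⇒ x=-7 y=1 heading=N
t=5 arc(left, 1) ⇒ x=-8 y=2 heading=W
shorter routes all fall short; 5 is best.

straight(4), arc(right, 1), straight(1), straight(1), arc(left, 1)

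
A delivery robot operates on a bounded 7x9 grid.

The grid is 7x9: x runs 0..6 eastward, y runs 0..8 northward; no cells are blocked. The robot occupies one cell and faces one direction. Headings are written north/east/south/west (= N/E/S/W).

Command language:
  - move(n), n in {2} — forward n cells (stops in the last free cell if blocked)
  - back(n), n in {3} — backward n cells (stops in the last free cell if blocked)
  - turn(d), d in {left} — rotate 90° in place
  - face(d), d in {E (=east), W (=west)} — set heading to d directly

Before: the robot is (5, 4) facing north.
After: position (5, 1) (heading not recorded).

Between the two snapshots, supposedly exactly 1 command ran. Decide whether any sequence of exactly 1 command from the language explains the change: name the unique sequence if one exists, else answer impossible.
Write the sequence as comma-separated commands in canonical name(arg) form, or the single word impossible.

start: (5, 4) facing north
step 1 (back(3)): (5, 1) facing north
uniquely the one of 5 1-step routes that fits.

back(3)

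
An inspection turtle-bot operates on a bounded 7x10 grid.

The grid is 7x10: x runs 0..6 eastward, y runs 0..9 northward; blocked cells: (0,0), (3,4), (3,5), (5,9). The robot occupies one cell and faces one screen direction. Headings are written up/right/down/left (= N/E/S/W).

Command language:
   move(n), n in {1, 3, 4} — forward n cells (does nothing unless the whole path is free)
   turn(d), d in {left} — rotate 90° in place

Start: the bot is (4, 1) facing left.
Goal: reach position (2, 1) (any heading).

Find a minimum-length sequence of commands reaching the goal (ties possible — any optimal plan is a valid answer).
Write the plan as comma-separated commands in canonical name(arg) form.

initial: (4, 1) facing left
1. move(1) → (3, 1) facing left
2. move(1) → (2, 1) facing left
nothing shorter than 2 reaches the goal.

move(1), move(1)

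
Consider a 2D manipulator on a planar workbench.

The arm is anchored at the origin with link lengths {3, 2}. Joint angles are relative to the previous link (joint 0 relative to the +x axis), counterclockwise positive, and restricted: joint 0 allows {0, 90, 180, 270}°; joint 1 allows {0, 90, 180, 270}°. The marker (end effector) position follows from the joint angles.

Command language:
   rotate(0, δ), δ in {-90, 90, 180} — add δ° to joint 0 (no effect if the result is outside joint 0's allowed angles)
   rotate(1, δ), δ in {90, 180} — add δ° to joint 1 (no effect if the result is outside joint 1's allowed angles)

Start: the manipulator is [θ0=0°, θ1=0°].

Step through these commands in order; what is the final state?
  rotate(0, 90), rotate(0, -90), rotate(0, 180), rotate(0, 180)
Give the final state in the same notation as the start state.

[θ0=0°, θ1=0°]

start: [θ0=0°, θ1=0°]
step 1 (rotate(0, 90)): [θ0=90°, θ1=0°]
step 2 (rotate(0, -90)): [θ0=0°, θ1=0°]
step 3 (rotate(0, 180)): [θ0=180°, θ1=0°]
step 4 (rotate(0, 180)): [θ0=0°, θ1=0°]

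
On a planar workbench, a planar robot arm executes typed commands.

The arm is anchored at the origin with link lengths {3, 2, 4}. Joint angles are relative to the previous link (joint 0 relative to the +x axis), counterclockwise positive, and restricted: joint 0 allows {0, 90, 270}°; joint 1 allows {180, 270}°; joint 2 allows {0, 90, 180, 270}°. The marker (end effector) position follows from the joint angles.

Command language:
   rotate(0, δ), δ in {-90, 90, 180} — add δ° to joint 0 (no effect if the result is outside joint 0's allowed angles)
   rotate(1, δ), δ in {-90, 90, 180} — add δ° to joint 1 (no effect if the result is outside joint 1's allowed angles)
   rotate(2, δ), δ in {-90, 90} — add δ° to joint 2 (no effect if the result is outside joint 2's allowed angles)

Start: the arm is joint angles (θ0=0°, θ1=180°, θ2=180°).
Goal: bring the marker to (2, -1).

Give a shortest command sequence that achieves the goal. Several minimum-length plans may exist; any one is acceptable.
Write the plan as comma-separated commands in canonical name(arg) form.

rotate(0, 90), rotate(1, 90), rotate(2, 90)

start: joint angles (θ0=0°, θ1=180°, θ2=180°)
step 1 (rotate(0, 90)): joint angles (θ0=90°, θ1=180°, θ2=180°)
step 2 (rotate(1, 90)): joint angles (θ0=90°, θ1=270°, θ2=180°)
step 3 (rotate(2, 90)): joint angles (θ0=90°, θ1=270°, θ2=270°)
no 2-step plan works, so 3 is optimal.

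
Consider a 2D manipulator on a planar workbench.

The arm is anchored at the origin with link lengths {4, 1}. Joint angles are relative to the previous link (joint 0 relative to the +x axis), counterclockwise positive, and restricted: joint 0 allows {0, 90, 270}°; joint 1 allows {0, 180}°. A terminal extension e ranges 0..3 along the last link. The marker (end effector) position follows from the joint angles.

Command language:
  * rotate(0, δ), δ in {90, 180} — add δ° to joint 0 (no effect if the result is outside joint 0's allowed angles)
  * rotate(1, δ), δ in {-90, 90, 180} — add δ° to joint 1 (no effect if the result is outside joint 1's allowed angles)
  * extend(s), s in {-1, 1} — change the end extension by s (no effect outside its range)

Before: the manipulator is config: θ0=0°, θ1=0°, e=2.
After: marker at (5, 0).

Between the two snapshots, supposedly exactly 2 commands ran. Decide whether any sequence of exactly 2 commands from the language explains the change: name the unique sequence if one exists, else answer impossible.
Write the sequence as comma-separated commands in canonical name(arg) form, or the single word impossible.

extend(-1), extend(-1)

start: config: θ0=0°, θ1=0°, e=2
1. extend(-1) → config: θ0=0°, θ1=0°, e=1
2. extend(-1) → config: θ0=0°, θ1=0°, e=0
uniquely the one of 49 2-step routes that fits.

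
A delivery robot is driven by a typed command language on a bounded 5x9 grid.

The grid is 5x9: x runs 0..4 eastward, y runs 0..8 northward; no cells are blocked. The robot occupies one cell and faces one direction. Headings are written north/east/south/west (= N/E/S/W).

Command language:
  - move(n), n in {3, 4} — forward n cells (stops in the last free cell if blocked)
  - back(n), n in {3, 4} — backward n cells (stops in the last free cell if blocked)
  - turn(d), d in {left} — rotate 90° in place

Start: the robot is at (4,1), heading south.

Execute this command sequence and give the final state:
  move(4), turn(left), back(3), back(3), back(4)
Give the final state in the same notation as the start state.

at (0,0), heading east

start: at (4,1), heading south
[1] after move(4): at (4,0), heading south
[2] after turn(left): at (4,0), heading east
[3] after back(3): at (1,0), heading east
[4] after back(3): at (0,0), heading east
[5] after back(4): at (0,0), heading east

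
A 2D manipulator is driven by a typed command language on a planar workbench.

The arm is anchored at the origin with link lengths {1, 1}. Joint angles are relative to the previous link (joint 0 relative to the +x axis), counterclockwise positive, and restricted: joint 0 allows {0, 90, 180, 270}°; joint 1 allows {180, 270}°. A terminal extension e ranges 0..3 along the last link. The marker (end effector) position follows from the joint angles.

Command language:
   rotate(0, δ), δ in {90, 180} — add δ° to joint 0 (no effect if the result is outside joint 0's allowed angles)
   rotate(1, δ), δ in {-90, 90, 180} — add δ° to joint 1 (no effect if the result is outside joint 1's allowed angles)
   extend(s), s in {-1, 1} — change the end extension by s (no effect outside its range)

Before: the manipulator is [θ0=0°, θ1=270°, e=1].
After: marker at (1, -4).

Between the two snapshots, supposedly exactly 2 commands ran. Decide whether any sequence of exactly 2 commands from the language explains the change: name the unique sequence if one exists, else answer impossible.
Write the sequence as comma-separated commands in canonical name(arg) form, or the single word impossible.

start: [θ0=0°, θ1=270°, e=1]
step 1 (extend(1)): [θ0=0°, θ1=270°, e=2]
step 2 (extend(1)): [θ0=0°, θ1=270°, e=3]
uniquely the one of 49 2-step routes that fits.

extend(1), extend(1)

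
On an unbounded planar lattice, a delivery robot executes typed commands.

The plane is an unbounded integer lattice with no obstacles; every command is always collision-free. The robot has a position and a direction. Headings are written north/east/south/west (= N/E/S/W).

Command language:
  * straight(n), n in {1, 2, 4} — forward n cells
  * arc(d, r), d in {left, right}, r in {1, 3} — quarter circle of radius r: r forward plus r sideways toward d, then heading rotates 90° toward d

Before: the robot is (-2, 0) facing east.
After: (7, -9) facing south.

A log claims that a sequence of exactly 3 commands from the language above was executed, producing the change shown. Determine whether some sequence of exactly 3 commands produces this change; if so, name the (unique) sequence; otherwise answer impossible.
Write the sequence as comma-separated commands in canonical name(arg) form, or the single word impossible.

key: cell and facing (now S) both changed — the 3 commands mix motion and turning
start: (-2, 0) facing east
step 1 (arc(right, 3)): (1, -3) facing south
step 2 (arc(left, 3)): (4, -6) facing east
step 3 (arc(right, 3)): (7, -9) facing south
no rival 3-sequence matches.

arc(right, 3), arc(left, 3), arc(right, 3)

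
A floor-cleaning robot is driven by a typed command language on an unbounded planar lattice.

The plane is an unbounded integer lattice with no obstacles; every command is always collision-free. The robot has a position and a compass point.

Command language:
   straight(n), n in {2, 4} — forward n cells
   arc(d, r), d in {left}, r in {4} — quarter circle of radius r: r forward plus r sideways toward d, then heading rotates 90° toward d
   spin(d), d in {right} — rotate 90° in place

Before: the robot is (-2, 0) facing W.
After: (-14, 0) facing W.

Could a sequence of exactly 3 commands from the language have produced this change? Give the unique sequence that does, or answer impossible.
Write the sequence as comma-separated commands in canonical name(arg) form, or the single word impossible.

straight(4), straight(4), straight(4)

key: heading stays W — no command in the sequence turns
start: (-2, 0) facing W
t=1 straight(4) ⇒ (-6, 0) facing W
t=2 straight(4) ⇒ (-10, 0) facing W
t=3 straight(4) ⇒ (-14, 0) facing W
all 64 alternatives checked — unique.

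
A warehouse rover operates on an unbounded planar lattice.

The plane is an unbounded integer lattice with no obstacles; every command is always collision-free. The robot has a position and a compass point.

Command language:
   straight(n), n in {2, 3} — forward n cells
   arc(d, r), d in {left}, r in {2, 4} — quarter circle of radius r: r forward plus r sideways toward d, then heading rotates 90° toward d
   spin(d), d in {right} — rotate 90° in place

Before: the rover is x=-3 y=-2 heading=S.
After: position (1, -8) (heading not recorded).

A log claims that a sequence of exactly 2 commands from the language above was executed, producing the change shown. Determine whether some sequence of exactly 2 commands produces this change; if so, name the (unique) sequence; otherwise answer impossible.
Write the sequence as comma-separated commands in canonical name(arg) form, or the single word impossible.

straight(2), arc(left, 4)

key: running arc(left, 4) before straight(2) would end elsewhere — order is forced
t0: x=-3 y=-2 heading=S
1. straight(2) → x=-3 y=-4 heading=S
2. arc(left, 4) → x=1 y=-8 heading=E
all 25 alternatives checked — unique.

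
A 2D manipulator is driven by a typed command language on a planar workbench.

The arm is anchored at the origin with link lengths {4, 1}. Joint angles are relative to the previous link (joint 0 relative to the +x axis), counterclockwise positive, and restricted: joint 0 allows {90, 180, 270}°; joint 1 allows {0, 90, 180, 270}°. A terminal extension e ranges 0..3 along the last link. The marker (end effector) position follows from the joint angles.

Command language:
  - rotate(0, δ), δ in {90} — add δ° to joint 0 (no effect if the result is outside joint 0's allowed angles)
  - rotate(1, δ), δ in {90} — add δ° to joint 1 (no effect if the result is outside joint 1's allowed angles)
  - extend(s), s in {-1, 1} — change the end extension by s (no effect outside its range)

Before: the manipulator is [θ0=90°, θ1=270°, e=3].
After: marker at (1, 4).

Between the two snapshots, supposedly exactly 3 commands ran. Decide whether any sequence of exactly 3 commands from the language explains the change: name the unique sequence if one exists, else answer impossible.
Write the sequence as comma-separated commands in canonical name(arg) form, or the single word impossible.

extend(-1), extend(-1), extend(-1)

start: [θ0=90°, θ1=270°, e=3]
step 1 (extend(-1)): [θ0=90°, θ1=270°, e=2]
step 2 (extend(-1)): [θ0=90°, θ1=270°, e=1]
step 3 (extend(-1)): [θ0=90°, θ1=270°, e=0]
uniquely the one of 64 3-step routes that fits.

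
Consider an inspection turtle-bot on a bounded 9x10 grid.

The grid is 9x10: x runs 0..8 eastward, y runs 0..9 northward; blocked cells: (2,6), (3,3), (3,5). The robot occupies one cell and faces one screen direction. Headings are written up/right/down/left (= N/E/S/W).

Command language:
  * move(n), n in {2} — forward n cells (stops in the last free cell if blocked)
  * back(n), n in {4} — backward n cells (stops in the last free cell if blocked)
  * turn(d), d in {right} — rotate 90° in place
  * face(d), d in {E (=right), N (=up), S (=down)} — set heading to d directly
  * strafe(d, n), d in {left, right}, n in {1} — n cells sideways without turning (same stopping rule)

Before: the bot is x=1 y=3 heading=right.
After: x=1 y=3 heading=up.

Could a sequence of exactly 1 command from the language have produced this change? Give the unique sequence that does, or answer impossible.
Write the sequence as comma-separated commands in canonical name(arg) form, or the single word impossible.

key: (1,3) unchanged — the single command moves nothing
from: x=1 y=3 heading=right
step 1 (face(N)): x=1 y=3 heading=up
no rival 1-sequence matches.

face(N)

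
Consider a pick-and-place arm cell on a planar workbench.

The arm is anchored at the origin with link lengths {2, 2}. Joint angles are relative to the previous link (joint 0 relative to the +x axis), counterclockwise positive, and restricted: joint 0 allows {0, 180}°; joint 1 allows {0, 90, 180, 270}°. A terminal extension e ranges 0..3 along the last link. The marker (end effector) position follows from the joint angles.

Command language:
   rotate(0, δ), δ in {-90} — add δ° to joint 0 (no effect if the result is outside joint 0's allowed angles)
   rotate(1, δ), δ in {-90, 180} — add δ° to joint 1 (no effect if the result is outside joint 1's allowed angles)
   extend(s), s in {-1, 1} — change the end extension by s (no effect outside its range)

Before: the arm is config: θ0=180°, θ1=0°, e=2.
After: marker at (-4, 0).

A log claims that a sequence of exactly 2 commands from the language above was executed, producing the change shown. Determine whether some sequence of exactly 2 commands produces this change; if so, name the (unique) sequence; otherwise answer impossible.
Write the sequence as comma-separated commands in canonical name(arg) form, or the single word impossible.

extend(-1), extend(-1)

t0: config: θ0=180°, θ1=0°, e=2
t=1 extend(-1) ⇒ config: θ0=180°, θ1=0°, e=1
t=2 extend(-1) ⇒ config: θ0=180°, θ1=0°, e=0
uniquely the one of 25 2-step routes that fits.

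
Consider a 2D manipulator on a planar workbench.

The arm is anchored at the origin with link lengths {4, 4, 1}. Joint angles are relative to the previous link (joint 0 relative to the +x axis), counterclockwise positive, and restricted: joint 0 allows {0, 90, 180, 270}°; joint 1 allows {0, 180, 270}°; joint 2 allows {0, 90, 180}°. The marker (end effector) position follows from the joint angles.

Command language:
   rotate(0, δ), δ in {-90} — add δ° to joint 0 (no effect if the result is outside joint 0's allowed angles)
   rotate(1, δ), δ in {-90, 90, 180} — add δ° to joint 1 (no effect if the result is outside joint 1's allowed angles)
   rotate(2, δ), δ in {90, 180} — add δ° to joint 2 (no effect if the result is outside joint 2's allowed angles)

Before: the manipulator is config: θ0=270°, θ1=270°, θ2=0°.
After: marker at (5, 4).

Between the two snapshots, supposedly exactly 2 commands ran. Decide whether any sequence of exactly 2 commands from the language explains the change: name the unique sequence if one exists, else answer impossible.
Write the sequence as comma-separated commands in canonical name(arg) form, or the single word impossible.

from: config: θ0=270°, θ1=270°, θ2=0°
t=1 rotate(0, -90) ⇒ config: θ0=180°, θ1=270°, θ2=0°
t=2 rotate(0, -90) ⇒ config: θ0=90°, θ1=270°, θ2=0°
no rival 2-sequence matches.

rotate(0, -90), rotate(0, -90)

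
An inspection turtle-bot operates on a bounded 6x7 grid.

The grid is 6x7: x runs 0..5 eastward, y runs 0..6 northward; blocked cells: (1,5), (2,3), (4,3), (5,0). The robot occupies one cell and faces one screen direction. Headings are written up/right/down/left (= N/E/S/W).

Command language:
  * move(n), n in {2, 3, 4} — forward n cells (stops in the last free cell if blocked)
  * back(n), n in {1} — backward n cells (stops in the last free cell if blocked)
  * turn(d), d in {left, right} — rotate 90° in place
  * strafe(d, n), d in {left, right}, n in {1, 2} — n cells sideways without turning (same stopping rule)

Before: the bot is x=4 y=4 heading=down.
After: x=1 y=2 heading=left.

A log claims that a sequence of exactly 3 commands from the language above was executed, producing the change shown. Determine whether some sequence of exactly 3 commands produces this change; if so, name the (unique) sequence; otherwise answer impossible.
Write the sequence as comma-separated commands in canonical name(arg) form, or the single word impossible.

turn(right), move(3), strafe(left, 2)

key: order matters: swapping turn(right) and strafe(left, 2) lands elsewhere
t0: x=4 y=4 heading=down
[1] after turn(right): x=4 y=4 heading=left
[2] after move(3): x=1 y=4 heading=left
[3] after strafe(left, 2): x=1 y=2 heading=left
uniquely the one of 1000 3-step routes that fits.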